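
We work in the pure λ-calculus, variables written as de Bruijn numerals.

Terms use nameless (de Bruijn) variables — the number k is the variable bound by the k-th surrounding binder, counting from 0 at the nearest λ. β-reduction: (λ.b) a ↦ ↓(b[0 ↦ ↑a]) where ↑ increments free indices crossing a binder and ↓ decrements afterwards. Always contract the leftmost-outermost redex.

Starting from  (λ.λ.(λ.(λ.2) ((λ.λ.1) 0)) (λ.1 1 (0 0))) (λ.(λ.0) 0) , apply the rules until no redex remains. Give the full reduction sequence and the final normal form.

Answer: normal form = λ.0  (in 3 steps)

Derivation:
  start: (λ.λ.(λ.(λ.2) ((λ.λ.1) 0)) (λ.1 1 (0 0))) (λ.(λ.0) 0)
  [1] λ.(λ.(λ.2) ((λ.λ.1) 0)) (λ.1 1 (0 0))
  [2] λ.(λ.1) ((λ.λ.1) (λ.1 1 (0 0)))
  [3] λ.0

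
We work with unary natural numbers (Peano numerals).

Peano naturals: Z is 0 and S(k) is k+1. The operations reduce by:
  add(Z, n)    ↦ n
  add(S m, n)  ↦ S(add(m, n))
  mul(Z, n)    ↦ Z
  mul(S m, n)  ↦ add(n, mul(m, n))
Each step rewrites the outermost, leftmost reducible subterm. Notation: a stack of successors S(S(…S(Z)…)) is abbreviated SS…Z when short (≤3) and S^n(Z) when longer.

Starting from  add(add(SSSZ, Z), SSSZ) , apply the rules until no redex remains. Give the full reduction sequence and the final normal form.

  start: add(add(SSSZ, Z), SSSZ)
  [1] add(S(add(SSZ, Z)), SSSZ)
  [2] S(add(add(SSZ, Z), SSSZ))
  [3] S(add(S(add(SZ, Z)), SSSZ))
  [4] S(S(add(add(SZ, Z), SSSZ)))
  [5] S(S(add(S(add(Z, Z)), SSSZ)))
  [6] S(S(S(add(add(Z, Z), SSSZ))))
  [7] S(S(S(add(Z, SSSZ))))
  [8] S^6(Z)

Answer: normal form = S^6(Z)  (in 8 steps)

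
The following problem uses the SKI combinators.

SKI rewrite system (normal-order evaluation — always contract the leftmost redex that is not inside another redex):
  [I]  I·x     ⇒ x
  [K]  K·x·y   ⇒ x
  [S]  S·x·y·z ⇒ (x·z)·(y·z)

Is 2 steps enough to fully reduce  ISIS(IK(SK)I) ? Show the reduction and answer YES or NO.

Answer: NO — after 2 steps the term is I(IK(SK)I)(S(IK(SK)I)), not yet normal

Reduction:
  start: ISIS(IK(SK)I)
  →1  SIS(IK(SK)I)
  →2  I(IK(SK)I)(S(IK(SK)I))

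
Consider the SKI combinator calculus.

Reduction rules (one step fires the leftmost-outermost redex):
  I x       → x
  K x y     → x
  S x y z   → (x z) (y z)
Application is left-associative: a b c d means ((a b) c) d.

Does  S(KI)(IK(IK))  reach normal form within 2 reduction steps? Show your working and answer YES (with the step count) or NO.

Answer: YES — reaches normal form S(KI)(KK) in 2 ≤ 2 steps

Working:
  start: S(KI)(IK(IK))
  →1  S(KI)(K(IK))
  →2  S(KI)(KK)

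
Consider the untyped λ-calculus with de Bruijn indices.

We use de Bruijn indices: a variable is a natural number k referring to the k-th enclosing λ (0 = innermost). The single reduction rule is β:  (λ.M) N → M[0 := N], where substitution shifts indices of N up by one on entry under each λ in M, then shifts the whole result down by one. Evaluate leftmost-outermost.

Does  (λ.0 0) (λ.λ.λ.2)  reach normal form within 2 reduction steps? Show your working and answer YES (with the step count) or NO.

Answer: YES — reaches normal form λ.λ.λ.λ.λ.2 in 2 ≤ 2 steps

Derivation:
  start: (λ.0 0) (λ.λ.λ.2)
  step 1: (λ.λ.λ.2) (λ.λ.λ.2)
  step 2: λ.λ.λ.λ.λ.2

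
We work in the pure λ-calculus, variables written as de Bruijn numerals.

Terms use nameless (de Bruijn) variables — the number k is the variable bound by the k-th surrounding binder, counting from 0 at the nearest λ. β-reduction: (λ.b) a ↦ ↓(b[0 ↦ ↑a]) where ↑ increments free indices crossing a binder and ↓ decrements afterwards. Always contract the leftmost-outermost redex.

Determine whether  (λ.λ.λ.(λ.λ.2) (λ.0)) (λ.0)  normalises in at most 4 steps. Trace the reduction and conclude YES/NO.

Answer: YES — reaches normal form λ.λ.λ.1 in 2 ≤ 4 steps

Derivation:
  start: (λ.λ.λ.(λ.λ.2) (λ.0)) (λ.0)
  [1] λ.λ.(λ.λ.2) (λ.0)
  [2] λ.λ.λ.1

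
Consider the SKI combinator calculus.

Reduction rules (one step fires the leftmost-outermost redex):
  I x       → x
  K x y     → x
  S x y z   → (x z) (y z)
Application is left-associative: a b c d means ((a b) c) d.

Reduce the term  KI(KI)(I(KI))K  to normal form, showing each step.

Answer: normal form = I  (in 4 steps)

Derivation:
  start: KI(KI)(I(KI))K
  step 1: I(I(KI))K
  step 2: I(KI)K
  step 3: KIK
  step 4: I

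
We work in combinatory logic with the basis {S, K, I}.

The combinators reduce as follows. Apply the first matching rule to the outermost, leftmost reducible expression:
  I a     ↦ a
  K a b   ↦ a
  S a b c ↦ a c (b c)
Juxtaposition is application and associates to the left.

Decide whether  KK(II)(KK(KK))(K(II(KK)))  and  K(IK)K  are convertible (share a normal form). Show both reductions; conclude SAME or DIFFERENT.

Term A:
  start: KK(II)(KK(KK))(K(II(KK)))
  →1  K(KK(KK))(K(II(KK)))
  →2  KK(KK)
  →3  K

Term B:
  start: K(IK)K
  →1  IK
  →2  K

Answer: SAME — A ⇓ K, B ⇓ K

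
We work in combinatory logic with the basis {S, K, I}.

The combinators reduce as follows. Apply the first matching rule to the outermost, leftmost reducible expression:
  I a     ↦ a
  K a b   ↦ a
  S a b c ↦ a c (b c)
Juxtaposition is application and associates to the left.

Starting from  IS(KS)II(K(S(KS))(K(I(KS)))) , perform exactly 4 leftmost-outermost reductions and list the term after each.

  start: IS(KS)II(K(S(KS))(K(I(KS))))
  step 1: S(KS)II(K(S(KS))(K(I(KS))))
  step 2: KSI(II)(K(S(KS))(K(I(KS))))
  step 3: S(II)(K(S(KS))(K(I(KS))))
  step 4: SI(K(S(KS))(K(I(KS))))

Answer: after 4 steps: SI(K(S(KS))(K(I(KS))))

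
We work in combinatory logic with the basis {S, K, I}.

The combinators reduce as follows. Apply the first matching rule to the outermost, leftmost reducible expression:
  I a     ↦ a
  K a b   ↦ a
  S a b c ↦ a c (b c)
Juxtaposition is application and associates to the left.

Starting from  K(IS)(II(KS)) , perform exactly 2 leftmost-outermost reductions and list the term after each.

  start: K(IS)(II(KS))
  [1] IS
  [2] S

Answer: after 2 steps: S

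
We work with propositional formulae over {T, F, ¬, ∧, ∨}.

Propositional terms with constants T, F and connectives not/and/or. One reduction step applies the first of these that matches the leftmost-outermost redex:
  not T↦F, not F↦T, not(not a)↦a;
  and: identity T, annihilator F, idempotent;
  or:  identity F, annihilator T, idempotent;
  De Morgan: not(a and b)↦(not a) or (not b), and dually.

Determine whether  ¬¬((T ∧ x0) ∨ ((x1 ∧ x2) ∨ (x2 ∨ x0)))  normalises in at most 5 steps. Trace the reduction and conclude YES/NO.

  start: ¬¬((T ∧ x0) ∨ ((x1 ∧ x2) ∨ (x2 ∨ x0)))
  →1  (T ∧ x0) ∨ ((x1 ∧ x2) ∨ (x2 ∨ x0))
  →2  x0 ∨ ((x1 ∧ x2) ∨ (x2 ∨ x0))

Answer: YES — reaches normal form x0 ∨ ((x1 ∧ x2) ∨ (x2 ∨ x0)) in 2 ≤ 5 steps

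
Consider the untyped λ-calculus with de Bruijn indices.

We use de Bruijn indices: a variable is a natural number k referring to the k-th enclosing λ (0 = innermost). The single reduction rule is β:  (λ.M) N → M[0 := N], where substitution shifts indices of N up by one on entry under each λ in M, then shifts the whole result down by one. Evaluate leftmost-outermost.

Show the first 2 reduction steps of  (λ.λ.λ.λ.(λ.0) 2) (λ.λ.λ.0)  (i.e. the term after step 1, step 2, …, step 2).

Answer: after 2 steps: λ.λ.λ.2

Reduction:
  start: (λ.λ.λ.λ.(λ.0) 2) (λ.λ.λ.0)
  step 1: λ.λ.λ.(λ.0) 2
  step 2: λ.λ.λ.2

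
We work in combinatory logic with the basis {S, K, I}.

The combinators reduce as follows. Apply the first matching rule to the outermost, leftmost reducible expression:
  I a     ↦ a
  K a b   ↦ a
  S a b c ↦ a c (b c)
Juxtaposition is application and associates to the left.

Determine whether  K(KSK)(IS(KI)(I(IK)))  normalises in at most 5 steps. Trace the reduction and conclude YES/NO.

  start: K(KSK)(IS(KI)(I(IK)))
  →1  KSK
  →2  S

Answer: YES — reaches normal form S in 2 ≤ 5 steps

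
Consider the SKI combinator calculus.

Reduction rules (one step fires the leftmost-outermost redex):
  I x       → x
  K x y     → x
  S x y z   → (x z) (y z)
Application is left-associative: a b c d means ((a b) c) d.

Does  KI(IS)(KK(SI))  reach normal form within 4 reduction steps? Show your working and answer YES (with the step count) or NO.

  start: KI(IS)(KK(SI))
  →1  I(KK(SI))
  →2  KK(SI)
  →3  K

Answer: YES — reaches normal form K in 3 ≤ 4 steps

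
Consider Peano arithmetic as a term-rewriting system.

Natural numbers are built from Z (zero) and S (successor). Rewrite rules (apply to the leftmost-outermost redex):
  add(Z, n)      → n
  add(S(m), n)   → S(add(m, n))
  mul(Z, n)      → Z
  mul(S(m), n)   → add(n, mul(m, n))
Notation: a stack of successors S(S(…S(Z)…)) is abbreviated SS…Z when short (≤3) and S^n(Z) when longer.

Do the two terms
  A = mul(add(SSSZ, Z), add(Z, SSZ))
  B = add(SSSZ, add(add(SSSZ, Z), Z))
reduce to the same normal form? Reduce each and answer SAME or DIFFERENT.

Answer: SAME — A ⇓ S^6(Z), B ⇓ S^6(Z)

Reduction:
Term A:
  start: mul(add(SSSZ, Z), add(Z, SSZ))
  [1] mul(S(add(SSZ, Z)), add(Z, SSZ))
  [2] add(add(Z, SSZ), mul(add(SSZ, Z), add(Z, SSZ)))
  [3] add(SSZ, mul(add(SSZ, Z), add(Z, SSZ)))
  [4] S(add(SZ, mul(add(SSZ, Z), add(Z, SSZ))))
  [5] S(S(add(Z, mul(add(SSZ, Z), add(Z, SSZ)))))
  [6] S(S(mul(add(SSZ, Z), add(Z, SSZ))))
  [7] S(S(mul(S(add(SZ, Z)), add(Z, SSZ))))
  [8] S(S(add(add(Z, SSZ), mul(add(SZ, Z), add(Z, SSZ)))))
  [9] S(S(add(SSZ, mul(add(SZ, Z), add(Z, SSZ)))))
  [10] S(S(S(add(SZ, mul(add(SZ, Z), add(Z, SSZ))))))
  [11] S(S(S(S(add(Z, mul(add(SZ, Z), add(Z, SSZ)))))))
  [12] S(S(S(S(mul(add(SZ, Z), add(Z, SSZ))))))
  [13] S(S(S(S(mul(S(add(Z, Z)), add(Z, SSZ))))))
  [14] S(S(S(S(add(add(Z, SSZ), mul(add(Z, Z), add(Z, SSZ)))))))
  [15] S(S(S(S(add(SSZ, mul(add(Z, Z), add(Z, SSZ)))))))
  [16] S(S(S(S(S(add(SZ, mul(add(Z, Z), add(Z, SSZ))))))))
  [17] S(S(S(S(S(S(add(Z, mul(add(Z, Z), add(Z, SSZ)))))))))
  [18] S(S(S(S(S(S(mul(add(Z, Z), add(Z, SSZ))))))))
  [19] S(S(S(S(S(S(mul(Z, add(Z, SSZ))))))))
  [20] S^6(Z)

Term B:
  start: add(SSSZ, add(add(SSSZ, Z), Z))
  [1] S(add(SSZ, add(add(SSSZ, Z), Z)))
  [2] S(S(add(SZ, add(add(SSSZ, Z), Z))))
  [3] S(S(S(add(Z, add(add(SSSZ, Z), Z)))))
  [4] S(S(S(add(add(SSSZ, Z), Z))))
  [5] S(S(S(add(S(add(SSZ, Z)), Z))))
  [6] S(S(S(S(add(add(SSZ, Z), Z)))))
  [7] S(S(S(S(add(S(add(SZ, Z)), Z)))))
  [8] S(S(S(S(S(add(add(SZ, Z), Z))))))
  [9] S(S(S(S(S(add(S(add(Z, Z)), Z))))))
  [10] S(S(S(S(S(S(add(add(Z, Z), Z)))))))
  [11] S(S(S(S(S(S(add(Z, Z)))))))
  [12] S^6(Z)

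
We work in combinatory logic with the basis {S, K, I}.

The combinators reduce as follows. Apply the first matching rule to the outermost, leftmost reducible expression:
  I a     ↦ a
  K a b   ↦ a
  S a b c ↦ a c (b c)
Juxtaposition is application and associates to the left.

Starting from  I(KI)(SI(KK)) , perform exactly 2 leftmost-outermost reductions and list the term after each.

Answer: after 2 steps: I

Working:
  start: I(KI)(SI(KK))
  [1] KI(SI(KK))
  [2] I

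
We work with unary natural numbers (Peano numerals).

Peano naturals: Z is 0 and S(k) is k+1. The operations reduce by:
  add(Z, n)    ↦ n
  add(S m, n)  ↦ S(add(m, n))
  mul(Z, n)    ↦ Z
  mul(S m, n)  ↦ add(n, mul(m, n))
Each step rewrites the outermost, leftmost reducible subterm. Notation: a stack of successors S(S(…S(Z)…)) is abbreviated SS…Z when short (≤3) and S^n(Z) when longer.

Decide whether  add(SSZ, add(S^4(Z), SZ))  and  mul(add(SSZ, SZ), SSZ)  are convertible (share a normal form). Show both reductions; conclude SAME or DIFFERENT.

Answer: DIFFERENT — A ⇓ S^7(Z), B ⇓ S^6(Z)

Working:
Term A:
  start: add(SSZ, add(S^4(Z), SZ))
  →1  S(add(SZ, add(S^4(Z), SZ)))
  →2  S(S(add(Z, add(S^4(Z), SZ))))
  →3  S(S(add(S^4(Z), SZ)))
  →4  S(S(S(add(SSSZ, SZ))))
  →5  S(S(S(S(add(SSZ, SZ)))))
  →6  S(S(S(S(S(add(SZ, SZ))))))
  →7  S(S(S(S(S(S(add(Z, SZ)))))))
  →8  S^7(Z)

Term B:
  start: mul(add(SSZ, SZ), SSZ)
  →1  mul(S(add(SZ, SZ)), SSZ)
  →2  add(SSZ, mul(add(SZ, SZ), SSZ))
  →3  S(add(SZ, mul(add(SZ, SZ), SSZ)))
  →4  S(S(add(Z, mul(add(SZ, SZ), SSZ))))
  →5  S(S(mul(add(SZ, SZ), SSZ)))
  →6  S(S(mul(S(add(Z, SZ)), SSZ)))
  →7  S(S(add(SSZ, mul(add(Z, SZ), SSZ))))
  →8  S(S(S(add(SZ, mul(add(Z, SZ), SSZ)))))
  →9  S(S(S(S(add(Z, mul(add(Z, SZ), SSZ))))))
  →10  S(S(S(S(mul(add(Z, SZ), SSZ)))))
  →11  S(S(S(S(mul(SZ, SSZ)))))
  →12  S(S(S(S(add(SSZ, mul(Z, SSZ))))))
  →13  S(S(S(S(S(add(SZ, mul(Z, SSZ)))))))
  →14  S(S(S(S(S(S(add(Z, mul(Z, SSZ))))))))
  →15  S(S(S(S(S(S(mul(Z, SSZ)))))))
  →16  S^6(Z)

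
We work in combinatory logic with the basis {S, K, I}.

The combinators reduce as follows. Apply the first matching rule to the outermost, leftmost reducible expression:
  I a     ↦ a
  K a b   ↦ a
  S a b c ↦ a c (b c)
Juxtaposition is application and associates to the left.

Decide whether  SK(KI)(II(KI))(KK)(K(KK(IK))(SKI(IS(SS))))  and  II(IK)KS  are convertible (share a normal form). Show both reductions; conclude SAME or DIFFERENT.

Term A:
  start: SK(KI)(II(KI))(KK)(K(KK(IK))(SKI(IS(SS))))
  [1] K(II(KI))(KI(II(KI)))(KK)(K(KK(IK))(SKI(IS(SS))))
  [2] II(KI)(KK)(K(KK(IK))(SKI(IS(SS))))
  [3] I(KI)(KK)(K(KK(IK))(SKI(IS(SS))))
  [4] KI(KK)(K(KK(IK))(SKI(IS(SS))))
  [5] I(K(KK(IK))(SKI(IS(SS))))
  [6] K(KK(IK))(SKI(IS(SS)))
  [7] KK(IK)
  [8] K

Term B:
  start: II(IK)KS
  [1] I(IK)KS
  [2] IKKS
  [3] KKS
  [4] K

Answer: SAME — A ⇓ K, B ⇓ K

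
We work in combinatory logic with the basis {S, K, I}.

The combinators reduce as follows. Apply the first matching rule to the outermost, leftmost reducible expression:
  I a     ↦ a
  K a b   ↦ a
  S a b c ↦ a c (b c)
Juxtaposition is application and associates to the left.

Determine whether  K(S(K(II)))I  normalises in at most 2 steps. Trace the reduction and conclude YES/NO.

  start: K(S(K(II)))I
  →1  S(K(II))
  →2  S(KI)

Answer: YES — reaches normal form S(KI) in 2 ≤ 2 steps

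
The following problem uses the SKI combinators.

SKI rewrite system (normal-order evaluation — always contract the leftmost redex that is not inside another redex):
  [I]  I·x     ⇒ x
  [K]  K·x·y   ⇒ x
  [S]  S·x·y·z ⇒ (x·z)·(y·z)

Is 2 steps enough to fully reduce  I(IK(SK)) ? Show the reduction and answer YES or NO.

Answer: YES — reaches normal form K(SK) in 2 ≤ 2 steps

Reduction:
  start: I(IK(SK))
  →1  IK(SK)
  →2  K(SK)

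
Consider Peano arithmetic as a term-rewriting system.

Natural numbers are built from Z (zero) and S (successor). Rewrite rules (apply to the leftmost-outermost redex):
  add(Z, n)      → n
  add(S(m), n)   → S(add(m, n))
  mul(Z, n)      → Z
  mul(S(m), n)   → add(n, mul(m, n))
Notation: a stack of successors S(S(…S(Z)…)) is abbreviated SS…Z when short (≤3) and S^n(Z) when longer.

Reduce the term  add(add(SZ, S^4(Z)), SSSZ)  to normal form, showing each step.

  start: add(add(SZ, S^4(Z)), SSSZ)
  [1] add(S(add(Z, S^4(Z))), SSSZ)
  [2] S(add(add(Z, S^4(Z)), SSSZ))
  [3] S(add(S^4(Z), SSSZ))
  [4] S(S(add(SSSZ, SSSZ)))
  [5] S(S(S(add(SSZ, SSSZ))))
  [6] S(S(S(S(add(SZ, SSSZ)))))
  [7] S(S(S(S(S(add(Z, SSSZ))))))
  [8] S^8(Z)

Answer: normal form = S^8(Z)  (in 8 steps)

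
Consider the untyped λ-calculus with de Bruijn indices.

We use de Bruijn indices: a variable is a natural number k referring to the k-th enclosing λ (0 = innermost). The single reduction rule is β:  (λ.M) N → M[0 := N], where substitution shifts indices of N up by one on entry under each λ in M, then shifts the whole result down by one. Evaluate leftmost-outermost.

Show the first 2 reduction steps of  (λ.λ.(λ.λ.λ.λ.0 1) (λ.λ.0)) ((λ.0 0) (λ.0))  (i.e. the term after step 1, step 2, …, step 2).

Answer: after 2 steps: λ.λ.λ.λ.0 1

Working:
  start: (λ.λ.(λ.λ.λ.λ.0 1) (λ.λ.0)) ((λ.0 0) (λ.0))
  step 1: λ.(λ.λ.λ.λ.0 1) (λ.λ.0)
  step 2: λ.λ.λ.λ.0 1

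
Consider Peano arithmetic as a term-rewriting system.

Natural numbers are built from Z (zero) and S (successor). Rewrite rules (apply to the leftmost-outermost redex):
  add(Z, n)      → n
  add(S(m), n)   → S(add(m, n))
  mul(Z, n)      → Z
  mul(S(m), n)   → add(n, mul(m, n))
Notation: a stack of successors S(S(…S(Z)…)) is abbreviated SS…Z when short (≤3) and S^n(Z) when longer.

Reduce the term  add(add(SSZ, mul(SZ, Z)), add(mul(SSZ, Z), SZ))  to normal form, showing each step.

  start: add(add(SSZ, mul(SZ, Z)), add(mul(SSZ, Z), SZ))
  [1] add(S(add(SZ, mul(SZ, Z))), add(mul(SSZ, Z), SZ))
  [2] S(add(add(SZ, mul(SZ, Z)), add(mul(SSZ, Z), SZ)))
  [3] S(add(S(add(Z, mul(SZ, Z))), add(mul(SSZ, Z), SZ)))
  [4] S(S(add(add(Z, mul(SZ, Z)), add(mul(SSZ, Z), SZ))))
  [5] S(S(add(mul(SZ, Z), add(mul(SSZ, Z), SZ))))
  [6] S(S(add(add(Z, mul(Z, Z)), add(mul(SSZ, Z), SZ))))
  [7] S(S(add(mul(Z, Z), add(mul(SSZ, Z), SZ))))
  [8] S(S(add(Z, add(mul(SSZ, Z), SZ))))
  [9] S(S(add(mul(SSZ, Z), SZ)))
  [10] S(S(add(add(Z, mul(SZ, Z)), SZ)))
  [11] S(S(add(mul(SZ, Z), SZ)))
  [12] S(S(add(add(Z, mul(Z, Z)), SZ)))
  [13] S(S(add(mul(Z, Z), SZ)))
  [14] S(S(add(Z, SZ)))
  [15] SSSZ

Answer: normal form = SSSZ  (in 15 steps)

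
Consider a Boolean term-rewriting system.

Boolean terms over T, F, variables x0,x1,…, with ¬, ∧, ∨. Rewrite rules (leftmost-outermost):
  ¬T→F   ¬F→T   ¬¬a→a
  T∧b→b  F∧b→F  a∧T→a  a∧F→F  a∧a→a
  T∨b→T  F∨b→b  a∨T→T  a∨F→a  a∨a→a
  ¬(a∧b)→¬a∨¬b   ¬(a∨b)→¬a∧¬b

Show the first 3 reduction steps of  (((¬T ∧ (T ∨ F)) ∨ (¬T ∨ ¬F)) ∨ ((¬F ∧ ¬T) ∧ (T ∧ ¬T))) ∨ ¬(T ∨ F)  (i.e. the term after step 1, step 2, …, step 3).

  start: (((¬T ∧ (T ∨ F)) ∨ (¬T ∨ ¬F)) ∨ ((¬F ∧ ¬T) ∧ (T ∧ ¬T))) ∨ ¬(T ∨ F)
  →1  (((F ∧ (T ∨ F)) ∨ (¬T ∨ ¬F)) ∨ ((¬F ∧ ¬T) ∧ (T ∧ ¬T))) ∨ ¬(T ∨ F)
  →2  ((F ∨ (¬T ∨ ¬F)) ∨ ((¬F ∧ ¬T) ∧ (T ∧ ¬T))) ∨ ¬(T ∨ F)
  →3  ((¬T ∨ ¬F) ∨ ((¬F ∧ ¬T) ∧ (T ∧ ¬T))) ∨ ¬(T ∨ F)

Answer: after 3 steps: ((¬T ∨ ¬F) ∨ ((¬F ∧ ¬T) ∧ (T ∧ ¬T))) ∨ ¬(T ∨ F)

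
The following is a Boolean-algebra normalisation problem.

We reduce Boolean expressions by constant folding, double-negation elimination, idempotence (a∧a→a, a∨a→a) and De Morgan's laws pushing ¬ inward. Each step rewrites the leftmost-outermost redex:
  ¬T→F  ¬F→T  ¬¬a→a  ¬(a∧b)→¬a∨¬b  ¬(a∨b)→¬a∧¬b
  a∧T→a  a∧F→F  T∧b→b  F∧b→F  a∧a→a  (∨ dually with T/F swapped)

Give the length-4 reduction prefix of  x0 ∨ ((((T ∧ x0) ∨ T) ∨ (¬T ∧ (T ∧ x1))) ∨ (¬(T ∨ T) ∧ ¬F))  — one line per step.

  start: x0 ∨ ((((T ∧ x0) ∨ T) ∨ (¬T ∧ (T ∧ x1))) ∨ (¬(T ∨ T) ∧ ¬F))
  →1  x0 ∨ ((T ∨ (¬T ∧ (T ∧ x1))) ∨ (¬(T ∨ T) ∧ ¬F))
  →2  x0 ∨ (T ∨ (¬(T ∨ T) ∧ ¬F))
  →3  x0 ∨ T
  →4  T

Answer: after 4 steps: T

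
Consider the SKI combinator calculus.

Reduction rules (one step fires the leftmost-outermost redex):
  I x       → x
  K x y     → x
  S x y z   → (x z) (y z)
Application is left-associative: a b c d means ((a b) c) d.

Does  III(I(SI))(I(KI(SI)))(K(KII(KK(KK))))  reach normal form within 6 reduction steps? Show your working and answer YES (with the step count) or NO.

  start: III(I(SI))(I(KI(SI)))(K(KII(KK(KK))))
  [1] II(I(SI))(I(KI(SI)))(K(KII(KK(KK))))
  [2] I(I(SI))(I(KI(SI)))(K(KII(KK(KK))))
  [3] I(SI)(I(KI(SI)))(K(KII(KK(KK))))
  [4] SI(I(KI(SI)))(K(KII(KK(KK))))
  [5] I(K(KII(KK(KK))))(I(KI(SI))(K(KII(KK(KK)))))
  [6] K(KII(KK(KK)))(I(KI(SI))(K(KII(KK(KK)))))

Answer: NO — after 6 steps the term is K(KII(KK(KK)))(I(KI(SI))(K(KII(KK(KK))))), not yet normal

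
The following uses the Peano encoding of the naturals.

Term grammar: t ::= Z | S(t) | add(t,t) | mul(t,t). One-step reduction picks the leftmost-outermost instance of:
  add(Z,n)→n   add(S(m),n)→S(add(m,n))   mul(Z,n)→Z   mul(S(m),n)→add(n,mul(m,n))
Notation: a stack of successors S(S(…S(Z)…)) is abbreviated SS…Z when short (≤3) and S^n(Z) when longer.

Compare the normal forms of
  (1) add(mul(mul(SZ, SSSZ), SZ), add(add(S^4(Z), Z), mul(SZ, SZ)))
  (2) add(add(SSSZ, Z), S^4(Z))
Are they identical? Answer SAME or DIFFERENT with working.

Answer: DIFFERENT — A ⇓ S^8(Z), B ⇓ S^7(Z)

Working:
Term A:
  start: add(mul(mul(SZ, SSSZ), SZ), add(add(S^4(Z), Z), mul(SZ, SZ)))
  step 1: add(mul(add(SSSZ, mul(Z, SSSZ)), SZ), add(add(S^4(Z), Z), mul(SZ, SZ)))
  step 2: add(mul(S(add(SSZ, mul(Z, SSSZ))), SZ), add(add(S^4(Z), Z), mul(SZ, SZ)))
  step 3: add(add(SZ, mul(add(SSZ, mul(Z, SSSZ)), SZ)), add(add(S^4(Z), Z), mul(SZ, SZ)))
  step 4: add(S(add(Z, mul(add(SSZ, mul(Z, SSSZ)), SZ))), add(add(S^4(Z), Z), mul(SZ, SZ)))
  step 5: S(add(add(Z, mul(add(SSZ, mul(Z, SSSZ)), SZ)), add(add(S^4(Z), Z), mul(SZ, SZ))))
  step 6: S(add(mul(add(SSZ, mul(Z, SSSZ)), SZ), add(add(S^4(Z), Z), mul(SZ, SZ))))
  step 7: S(add(mul(S(add(SZ, mul(Z, SSSZ))), SZ), add(add(S^4(Z), Z), mul(SZ, SZ))))
  step 8: S(add(add(SZ, mul(add(SZ, mul(Z, SSSZ)), SZ)), add(add(S^4(Z), Z), mul(SZ, SZ))))
  step 9: S(add(S(add(Z, mul(add(SZ, mul(Z, SSSZ)), SZ))), add(add(S^4(Z), Z), mul(SZ, SZ))))
  step 10: S(S(add(add(Z, mul(add(SZ, mul(Z, SSSZ)), SZ)), add(add(S^4(Z), Z), mul(SZ, SZ)))))
  step 11: S(S(add(mul(add(SZ, mul(Z, SSSZ)), SZ), add(add(S^4(Z), Z), mul(SZ, SZ)))))
  step 12: S(S(add(mul(S(add(Z, mul(Z, SSSZ))), SZ), add(add(S^4(Z), Z), mul(SZ, SZ)))))
  step 13: S(S(add(add(SZ, mul(add(Z, mul(Z, SSSZ)), SZ)), add(add(S^4(Z), Z), mul(SZ, SZ)))))
  step 14: S(S(add(S(add(Z, mul(add(Z, mul(Z, SSSZ)), SZ))), add(add(S^4(Z), Z), mul(SZ, SZ)))))
  step 15: S(S(S(add(add(Z, mul(add(Z, mul(Z, SSSZ)), SZ)), add(add(S^4(Z), Z), mul(SZ, SZ))))))
  step 16: S(S(S(add(mul(add(Z, mul(Z, SSSZ)), SZ), add(add(S^4(Z), Z), mul(SZ, SZ))))))
  step 17: S(S(S(add(mul(mul(Z, SSSZ), SZ), add(add(S^4(Z), Z), mul(SZ, SZ))))))
  step 18: S(S(S(add(mul(Z, SZ), add(add(S^4(Z), Z), mul(SZ, SZ))))))
  step 19: S(S(S(add(Z, add(add(S^4(Z), Z), mul(SZ, SZ))))))
  step 20: S(S(S(add(add(S^4(Z), Z), mul(SZ, SZ)))))
  step 21: S(S(S(add(S(add(SSSZ, Z)), mul(SZ, SZ)))))
  step 22: S(S(S(S(add(add(SSSZ, Z), mul(SZ, SZ))))))
  step 23: S(S(S(S(add(S(add(SSZ, Z)), mul(SZ, SZ))))))
  step 24: S(S(S(S(S(add(add(SSZ, Z), mul(SZ, SZ)))))))
  step 25: S(S(S(S(S(add(S(add(SZ, Z)), mul(SZ, SZ)))))))
  step 26: S(S(S(S(S(S(add(add(SZ, Z), mul(SZ, SZ))))))))
  step 27: S(S(S(S(S(S(add(S(add(Z, Z)), mul(SZ, SZ))))))))
  step 28: S(S(S(S(S(S(S(add(add(Z, Z), mul(SZ, SZ)))))))))
  step 29: S(S(S(S(S(S(S(add(Z, mul(SZ, SZ)))))))))
  step 30: S(S(S(S(S(S(S(mul(SZ, SZ))))))))
  step 31: S(S(S(S(S(S(S(add(SZ, mul(Z, SZ)))))))))
  step 32: S(S(S(S(S(S(S(S(add(Z, mul(Z, SZ))))))))))
  step 33: S(S(S(S(S(S(S(S(mul(Z, SZ)))))))))
  step 34: S^8(Z)

Term B:
  start: add(add(SSSZ, Z), S^4(Z))
  step 1: add(S(add(SSZ, Z)), S^4(Z))
  step 2: S(add(add(SSZ, Z), S^4(Z)))
  step 3: S(add(S(add(SZ, Z)), S^4(Z)))
  step 4: S(S(add(add(SZ, Z), S^4(Z))))
  step 5: S(S(add(S(add(Z, Z)), S^4(Z))))
  step 6: S(S(S(add(add(Z, Z), S^4(Z)))))
  step 7: S(S(S(add(Z, S^4(Z)))))
  step 8: S^7(Z)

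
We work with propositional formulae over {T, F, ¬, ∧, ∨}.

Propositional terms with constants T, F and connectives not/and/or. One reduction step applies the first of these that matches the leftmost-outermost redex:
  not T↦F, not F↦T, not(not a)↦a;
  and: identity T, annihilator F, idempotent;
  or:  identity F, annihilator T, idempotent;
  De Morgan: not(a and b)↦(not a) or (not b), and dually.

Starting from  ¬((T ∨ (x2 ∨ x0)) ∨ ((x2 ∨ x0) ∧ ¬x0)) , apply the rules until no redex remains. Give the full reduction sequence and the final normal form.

Answer: normal form = F  (in 5 steps)

Derivation:
  start: ¬((T ∨ (x2 ∨ x0)) ∨ ((x2 ∨ x0) ∧ ¬x0))
  [1] ¬(T ∨ (x2 ∨ x0)) ∧ ¬((x2 ∨ x0) ∧ ¬x0)
  [2] (¬T ∧ ¬(x2 ∨ x0)) ∧ ¬((x2 ∨ x0) ∧ ¬x0)
  [3] (F ∧ ¬(x2 ∨ x0)) ∧ ¬((x2 ∨ x0) ∧ ¬x0)
  [4] F ∧ ¬((x2 ∨ x0) ∧ ¬x0)
  [5] F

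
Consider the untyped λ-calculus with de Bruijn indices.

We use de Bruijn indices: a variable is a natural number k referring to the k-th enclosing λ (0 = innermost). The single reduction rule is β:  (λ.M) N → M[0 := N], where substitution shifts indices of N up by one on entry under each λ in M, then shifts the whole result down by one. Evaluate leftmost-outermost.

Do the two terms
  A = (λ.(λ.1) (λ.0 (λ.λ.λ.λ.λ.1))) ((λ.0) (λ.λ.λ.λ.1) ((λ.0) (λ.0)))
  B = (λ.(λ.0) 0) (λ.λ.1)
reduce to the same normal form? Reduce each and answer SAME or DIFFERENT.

Term A:
  start: (λ.(λ.1) (λ.0 (λ.λ.λ.λ.λ.1))) ((λ.0) (λ.λ.λ.λ.1) ((λ.0) (λ.0)))
  [1] (λ.(λ.0) (λ.λ.λ.λ.1) ((λ.0) (λ.0))) (λ.0 (λ.λ.λ.λ.λ.1))
  [2] (λ.0) (λ.λ.λ.λ.1) ((λ.0) (λ.0))
  [3] (λ.λ.λ.λ.1) ((λ.0) (λ.0))
  [4] λ.λ.λ.1

Term B:
  start: (λ.(λ.0) 0) (λ.λ.1)
  [1] (λ.0) (λ.λ.1)
  [2] λ.λ.1

Answer: DIFFERENT — A ⇓ λ.λ.λ.1, B ⇓ λ.λ.1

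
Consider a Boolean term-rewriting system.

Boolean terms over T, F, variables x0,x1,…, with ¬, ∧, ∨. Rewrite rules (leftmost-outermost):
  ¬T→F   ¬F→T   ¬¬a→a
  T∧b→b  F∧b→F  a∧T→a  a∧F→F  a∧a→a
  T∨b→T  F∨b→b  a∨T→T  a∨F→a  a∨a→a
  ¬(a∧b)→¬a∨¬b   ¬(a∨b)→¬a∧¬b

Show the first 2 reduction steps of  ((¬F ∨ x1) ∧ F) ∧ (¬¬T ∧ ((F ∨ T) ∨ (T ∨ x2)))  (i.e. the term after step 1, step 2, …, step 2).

  start: ((¬F ∨ x1) ∧ F) ∧ (¬¬T ∧ ((F ∨ T) ∨ (T ∨ x2)))
  step 1: F ∧ (¬¬T ∧ ((F ∨ T) ∨ (T ∨ x2)))
  step 2: F

Answer: after 2 steps: F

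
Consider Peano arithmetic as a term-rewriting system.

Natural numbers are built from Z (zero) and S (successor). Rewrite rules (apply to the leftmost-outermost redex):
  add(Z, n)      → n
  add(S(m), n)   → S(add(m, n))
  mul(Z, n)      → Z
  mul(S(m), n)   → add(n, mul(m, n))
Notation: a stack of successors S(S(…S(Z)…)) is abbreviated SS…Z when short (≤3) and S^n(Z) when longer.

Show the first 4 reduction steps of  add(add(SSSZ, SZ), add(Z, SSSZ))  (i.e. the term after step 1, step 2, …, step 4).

  start: add(add(SSSZ, SZ), add(Z, SSSZ))
  step 1: add(S(add(SSZ, SZ)), add(Z, SSSZ))
  step 2: S(add(add(SSZ, SZ), add(Z, SSSZ)))
  step 3: S(add(S(add(SZ, SZ)), add(Z, SSSZ)))
  step 4: S(S(add(add(SZ, SZ), add(Z, SSSZ))))

Answer: after 4 steps: S(S(add(add(SZ, SZ), add(Z, SSSZ))))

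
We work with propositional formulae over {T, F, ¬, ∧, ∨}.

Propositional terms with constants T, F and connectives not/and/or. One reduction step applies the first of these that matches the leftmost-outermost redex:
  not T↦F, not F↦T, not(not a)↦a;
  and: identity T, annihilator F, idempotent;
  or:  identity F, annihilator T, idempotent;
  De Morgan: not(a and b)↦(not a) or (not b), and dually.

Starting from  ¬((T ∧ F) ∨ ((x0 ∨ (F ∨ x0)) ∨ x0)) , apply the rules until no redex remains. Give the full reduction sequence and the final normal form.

  start: ¬((T ∧ F) ∨ ((x0 ∨ (F ∨ x0)) ∨ x0))
  step 1: ¬(T ∧ F) ∧ ¬((x0 ∨ (F ∨ x0)) ∨ x0)
  step 2: (¬T ∨ ¬F) ∧ ¬((x0 ∨ (F ∨ x0)) ∨ x0)
  step 3: (F ∨ ¬F) ∧ ¬((x0 ∨ (F ∨ x0)) ∨ x0)
  step 4: ¬F ∧ ¬((x0 ∨ (F ∨ x0)) ∨ x0)
  step 5: T ∧ ¬((x0 ∨ (F ∨ x0)) ∨ x0)
  step 6: ¬((x0 ∨ (F ∨ x0)) ∨ x0)
  step 7: ¬(x0 ∨ (F ∨ x0)) ∧ ¬x0
  step 8: (¬x0 ∧ ¬(F ∨ x0)) ∧ ¬x0
  step 9: (¬x0 ∧ (¬F ∧ ¬x0)) ∧ ¬x0
  step 10: (¬x0 ∧ (T ∧ ¬x0)) ∧ ¬x0
  step 11: (¬x0 ∧ ¬x0) ∧ ¬x0
  step 12: ¬x0 ∧ ¬x0
  step 13: ¬x0

Answer: normal form = ¬x0  (in 13 steps)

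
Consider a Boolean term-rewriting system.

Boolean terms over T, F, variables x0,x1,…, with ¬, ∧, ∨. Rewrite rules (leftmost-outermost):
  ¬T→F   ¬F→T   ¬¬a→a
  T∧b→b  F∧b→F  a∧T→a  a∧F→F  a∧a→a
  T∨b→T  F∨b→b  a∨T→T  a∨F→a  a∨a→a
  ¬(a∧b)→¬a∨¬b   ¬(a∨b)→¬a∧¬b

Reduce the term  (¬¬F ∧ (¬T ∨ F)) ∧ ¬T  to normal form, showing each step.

  start: (¬¬F ∧ (¬T ∨ F)) ∧ ¬T
  [1] (F ∧ (¬T ∨ F)) ∧ ¬T
  [2] F ∧ ¬T
  [3] F

Answer: normal form = F  (in 3 steps)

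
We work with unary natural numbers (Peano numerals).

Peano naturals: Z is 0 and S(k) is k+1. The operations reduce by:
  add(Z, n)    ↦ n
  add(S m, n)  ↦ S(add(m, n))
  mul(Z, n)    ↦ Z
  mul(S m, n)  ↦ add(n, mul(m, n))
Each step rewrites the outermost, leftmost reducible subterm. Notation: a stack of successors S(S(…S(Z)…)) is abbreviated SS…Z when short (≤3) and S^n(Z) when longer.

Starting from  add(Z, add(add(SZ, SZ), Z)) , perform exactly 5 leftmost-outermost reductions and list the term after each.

Answer: after 5 steps: S(S(add(Z, Z)))

Derivation:
  start: add(Z, add(add(SZ, SZ), Z))
  →1  add(add(SZ, SZ), Z)
  →2  add(S(add(Z, SZ)), Z)
  →3  S(add(add(Z, SZ), Z))
  →4  S(add(SZ, Z))
  →5  S(S(add(Z, Z)))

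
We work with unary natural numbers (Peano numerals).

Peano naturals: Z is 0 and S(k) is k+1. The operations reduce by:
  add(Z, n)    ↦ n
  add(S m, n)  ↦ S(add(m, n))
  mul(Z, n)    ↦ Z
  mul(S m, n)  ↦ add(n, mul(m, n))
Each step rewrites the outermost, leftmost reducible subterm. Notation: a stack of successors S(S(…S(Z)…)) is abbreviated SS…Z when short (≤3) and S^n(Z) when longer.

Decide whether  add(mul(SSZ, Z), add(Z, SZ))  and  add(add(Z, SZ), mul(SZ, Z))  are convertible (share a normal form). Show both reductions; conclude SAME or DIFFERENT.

Answer: SAME — A ⇓ SZ, B ⇓ SZ

Reduction:
Term A:
  start: add(mul(SSZ, Z), add(Z, SZ))
  step 1: add(add(Z, mul(SZ, Z)), add(Z, SZ))
  step 2: add(mul(SZ, Z), add(Z, SZ))
  step 3: add(add(Z, mul(Z, Z)), add(Z, SZ))
  step 4: add(mul(Z, Z), add(Z, SZ))
  step 5: add(Z, add(Z, SZ))
  step 6: add(Z, SZ)
  step 7: SZ

Term B:
  start: add(add(Z, SZ), mul(SZ, Z))
  step 1: add(SZ, mul(SZ, Z))
  step 2: S(add(Z, mul(SZ, Z)))
  step 3: S(mul(SZ, Z))
  step 4: S(add(Z, mul(Z, Z)))
  step 5: S(mul(Z, Z))
  step 6: SZ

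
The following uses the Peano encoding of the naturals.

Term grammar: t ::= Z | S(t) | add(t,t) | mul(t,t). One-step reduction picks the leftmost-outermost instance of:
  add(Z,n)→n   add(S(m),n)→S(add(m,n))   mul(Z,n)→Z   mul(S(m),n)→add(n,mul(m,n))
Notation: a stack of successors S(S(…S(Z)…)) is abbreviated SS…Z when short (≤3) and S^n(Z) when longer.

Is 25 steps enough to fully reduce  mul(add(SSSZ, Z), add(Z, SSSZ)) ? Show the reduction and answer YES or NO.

  start: mul(add(SSSZ, Z), add(Z, SSSZ))
  [1] mul(S(add(SSZ, Z)), add(Z, SSSZ))
  [2] add(add(Z, SSSZ), mul(add(SSZ, Z), add(Z, SSSZ)))
  [3] add(SSSZ, mul(add(SSZ, Z), add(Z, SSSZ)))
  [4] S(add(SSZ, mul(add(SSZ, Z), add(Z, SSSZ))))
  [5] S(S(add(SZ, mul(add(SSZ, Z), add(Z, SSSZ)))))
  [6] S(S(S(add(Z, mul(add(SSZ, Z), add(Z, SSSZ))))))
  [7] S(S(S(mul(add(SSZ, Z), add(Z, SSSZ)))))
  [8] S(S(S(mul(S(add(SZ, Z)), add(Z, SSSZ)))))
  [9] S(S(S(add(add(Z, SSSZ), mul(add(SZ, Z), add(Z, SSSZ))))))
  [10] S(S(S(add(SSSZ, mul(add(SZ, Z), add(Z, SSSZ))))))
  [11] S(S(S(S(add(SSZ, mul(add(SZ, Z), add(Z, SSSZ)))))))
  [12] S(S(S(S(S(add(SZ, mul(add(SZ, Z), add(Z, SSSZ))))))))
  [13] S(S(S(S(S(S(add(Z, mul(add(SZ, Z), add(Z, SSSZ)))))))))
  [14] S(S(S(S(S(S(mul(add(SZ, Z), add(Z, SSSZ))))))))
  [15] S(S(S(S(S(S(mul(S(add(Z, Z)), add(Z, SSSZ))))))))
  [16] S(S(S(S(S(S(add(add(Z, SSSZ), mul(add(Z, Z), add(Z, SSSZ)))))))))
  [17] S(S(S(S(S(S(add(SSSZ, mul(add(Z, Z), add(Z, SSSZ)))))))))
  [18] S(S(S(S(S(S(S(add(SSZ, mul(add(Z, Z), add(Z, SSSZ))))))))))
  [19] S(S(S(S(S(S(S(S(add(SZ, mul(add(Z, Z), add(Z, SSSZ)))))))))))
  [20] S(S(S(S(S(S(S(S(S(add(Z, mul(add(Z, Z), add(Z, SSSZ))))))))))))
  [21] S(S(S(S(S(S(S(S(S(mul(add(Z, Z), add(Z, SSSZ)))))))))))
  [22] S(S(S(S(S(S(S(S(S(mul(Z, add(Z, SSSZ)))))))))))
  [23] S^9(Z)

Answer: YES — reaches normal form S^9(Z) in 23 ≤ 25 steps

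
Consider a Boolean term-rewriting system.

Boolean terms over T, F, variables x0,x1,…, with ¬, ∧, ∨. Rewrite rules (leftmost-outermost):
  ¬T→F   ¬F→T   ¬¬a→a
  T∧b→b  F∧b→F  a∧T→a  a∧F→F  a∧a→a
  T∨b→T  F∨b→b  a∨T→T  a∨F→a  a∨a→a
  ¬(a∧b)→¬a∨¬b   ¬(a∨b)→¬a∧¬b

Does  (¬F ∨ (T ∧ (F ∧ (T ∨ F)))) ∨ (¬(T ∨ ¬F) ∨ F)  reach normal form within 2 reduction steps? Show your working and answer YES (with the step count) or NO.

  start: (¬F ∨ (T ∧ (F ∧ (T ∨ F)))) ∨ (¬(T ∨ ¬F) ∨ F)
  [1] (T ∨ (T ∧ (F ∧ (T ∨ F)))) ∨ (¬(T ∨ ¬F) ∨ F)
  [2] T ∨ (¬(T ∨ ¬F) ∨ F)

Answer: NO — after 2 steps the term is T ∨ (¬(T ∨ ¬F) ∨ F), not yet normal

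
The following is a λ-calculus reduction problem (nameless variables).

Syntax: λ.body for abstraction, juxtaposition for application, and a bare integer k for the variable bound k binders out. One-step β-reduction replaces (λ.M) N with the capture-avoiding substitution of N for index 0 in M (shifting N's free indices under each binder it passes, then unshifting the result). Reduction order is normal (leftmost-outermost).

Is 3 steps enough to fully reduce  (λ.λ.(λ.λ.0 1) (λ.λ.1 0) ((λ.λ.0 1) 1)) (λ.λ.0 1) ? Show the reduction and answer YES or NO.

  start: (λ.λ.(λ.λ.0 1) (λ.λ.1 0) ((λ.λ.0 1) 1)) (λ.λ.0 1)
  step 1: λ.(λ.λ.0 1) (λ.λ.1 0) ((λ.λ.0 1) (λ.λ.0 1))
  step 2: λ.(λ.0 (λ.λ.1 0)) ((λ.λ.0 1) (λ.λ.0 1))
  step 3: λ.(λ.λ.0 1) (λ.λ.0 1) (λ.λ.1 0)

Answer: NO — after 3 steps the term is λ.(λ.λ.0 1) (λ.λ.0 1) (λ.λ.1 0), not yet normal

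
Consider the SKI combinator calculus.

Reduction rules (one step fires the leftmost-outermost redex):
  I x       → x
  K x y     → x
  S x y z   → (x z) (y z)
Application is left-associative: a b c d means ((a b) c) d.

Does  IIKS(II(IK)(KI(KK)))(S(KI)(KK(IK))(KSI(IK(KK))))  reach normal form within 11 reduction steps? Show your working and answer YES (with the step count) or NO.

  start: IIKS(II(IK)(KI(KK)))(S(KI)(KK(IK))(KSI(IK(KK))))
  [1] IKS(II(IK)(KI(KK)))(S(KI)(KK(IK))(KSI(IK(KK))))
  [2] KS(II(IK)(KI(KK)))(S(KI)(KK(IK))(KSI(IK(KK))))
  [3] S(S(KI)(KK(IK))(KSI(IK(KK))))
  [4] S(KI(KSI(IK(KK)))(KK(IK)(KSI(IK(KK)))))
  [5] S(I(KK(IK)(KSI(IK(KK)))))
  [6] S(KK(IK)(KSI(IK(KK))))
  [7] S(K(KSI(IK(KK))))
  [8] S(K(S(IK(KK))))
  [9] S(K(S(K(KK))))

Answer: YES — reaches normal form S(K(S(K(KK)))) in 9 ≤ 11 steps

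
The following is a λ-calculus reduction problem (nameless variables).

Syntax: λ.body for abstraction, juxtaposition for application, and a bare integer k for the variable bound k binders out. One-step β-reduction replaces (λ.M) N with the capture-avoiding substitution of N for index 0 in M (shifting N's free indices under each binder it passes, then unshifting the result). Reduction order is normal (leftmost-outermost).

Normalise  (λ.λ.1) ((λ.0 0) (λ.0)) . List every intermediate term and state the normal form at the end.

Answer: normal form = λ.λ.0  (in 3 steps)

Reduction:
  start: (λ.λ.1) ((λ.0 0) (λ.0))
  →1  λ.(λ.0 0) (λ.0)
  →2  λ.(λ.0) (λ.0)
  →3  λ.λ.0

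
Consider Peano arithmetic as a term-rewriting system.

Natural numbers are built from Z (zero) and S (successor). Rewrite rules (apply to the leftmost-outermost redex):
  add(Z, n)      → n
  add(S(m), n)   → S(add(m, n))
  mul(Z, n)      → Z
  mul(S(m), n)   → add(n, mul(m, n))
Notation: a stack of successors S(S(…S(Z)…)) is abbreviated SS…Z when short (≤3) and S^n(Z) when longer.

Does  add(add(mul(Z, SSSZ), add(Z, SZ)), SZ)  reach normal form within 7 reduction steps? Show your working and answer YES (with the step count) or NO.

Answer: YES — reaches normal form SSZ in 5 ≤ 7 steps

Derivation:
  start: add(add(mul(Z, SSSZ), add(Z, SZ)), SZ)
  →1  add(add(Z, add(Z, SZ)), SZ)
  →2  add(add(Z, SZ), SZ)
  →3  add(SZ, SZ)
  →4  S(add(Z, SZ))
  →5  SSZ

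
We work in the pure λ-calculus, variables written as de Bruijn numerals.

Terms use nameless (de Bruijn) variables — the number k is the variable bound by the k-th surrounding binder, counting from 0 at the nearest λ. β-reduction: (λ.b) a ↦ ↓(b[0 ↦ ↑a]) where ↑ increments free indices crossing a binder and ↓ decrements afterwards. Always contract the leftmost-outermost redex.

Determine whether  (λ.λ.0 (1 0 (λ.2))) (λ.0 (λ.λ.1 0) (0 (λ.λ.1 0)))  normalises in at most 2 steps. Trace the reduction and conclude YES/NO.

Answer: YES — reaches normal form λ.0 (0 (λ.λ.1 0) (0 (λ.λ.1 0)) (λ.λ.0 (λ.λ.1 0) (0 (λ.λ.1 0)))) in 2 ≤ 2 steps

Derivation:
  start: (λ.λ.0 (1 0 (λ.2))) (λ.0 (λ.λ.1 0) (0 (λ.λ.1 0)))
  step 1: λ.0 ((λ.0 (λ.λ.1 0) (0 (λ.λ.1 0))) 0 (λ.λ.0 (λ.λ.1 0) (0 (λ.λ.1 0))))
  step 2: λ.0 (0 (λ.λ.1 0) (0 (λ.λ.1 0)) (λ.λ.0 (λ.λ.1 0) (0 (λ.λ.1 0))))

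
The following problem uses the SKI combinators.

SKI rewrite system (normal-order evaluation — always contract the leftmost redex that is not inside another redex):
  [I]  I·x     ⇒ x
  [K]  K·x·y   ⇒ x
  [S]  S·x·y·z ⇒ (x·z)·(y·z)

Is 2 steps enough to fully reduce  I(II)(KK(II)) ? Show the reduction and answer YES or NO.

  start: I(II)(KK(II))
  step 1: II(KK(II))
  step 2: I(KK(II))

Answer: NO — after 2 steps the term is I(KK(II)), not yet normal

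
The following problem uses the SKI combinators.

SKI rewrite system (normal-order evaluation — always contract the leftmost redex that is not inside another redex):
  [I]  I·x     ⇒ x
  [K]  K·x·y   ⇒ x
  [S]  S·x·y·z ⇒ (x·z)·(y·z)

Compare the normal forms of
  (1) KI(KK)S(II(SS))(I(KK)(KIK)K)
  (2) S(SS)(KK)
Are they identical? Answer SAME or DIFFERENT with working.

Answer: SAME — A ⇓ S(SS)(KK), B ⇓ S(SS)(KK)

Working:
Term A:
  start: KI(KK)S(II(SS))(I(KK)(KIK)K)
  step 1: IS(II(SS))(I(KK)(KIK)K)
  step 2: S(II(SS))(I(KK)(KIK)K)
  step 3: S(I(SS))(I(KK)(KIK)K)
  step 4: S(SS)(I(KK)(KIK)K)
  step 5: S(SS)(KK(KIK)K)
  step 6: S(SS)(KK)

Term B:
  start: S(SS)(KK)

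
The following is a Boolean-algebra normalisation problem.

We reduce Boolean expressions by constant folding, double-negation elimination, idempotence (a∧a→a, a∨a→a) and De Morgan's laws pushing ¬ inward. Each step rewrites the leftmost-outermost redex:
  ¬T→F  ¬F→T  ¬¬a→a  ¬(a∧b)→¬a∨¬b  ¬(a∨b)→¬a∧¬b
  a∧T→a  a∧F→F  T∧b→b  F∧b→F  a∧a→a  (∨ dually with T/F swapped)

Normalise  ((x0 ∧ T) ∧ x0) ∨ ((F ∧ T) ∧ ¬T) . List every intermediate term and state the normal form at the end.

  start: ((x0 ∧ T) ∧ x0) ∨ ((F ∧ T) ∧ ¬T)
  step 1: (x0 ∧ x0) ∨ ((F ∧ T) ∧ ¬T)
  step 2: x0 ∨ ((F ∧ T) ∧ ¬T)
  step 3: x0 ∨ (F ∧ ¬T)
  step 4: x0 ∨ F
  step 5: x0

Answer: normal form = x0  (in 5 steps)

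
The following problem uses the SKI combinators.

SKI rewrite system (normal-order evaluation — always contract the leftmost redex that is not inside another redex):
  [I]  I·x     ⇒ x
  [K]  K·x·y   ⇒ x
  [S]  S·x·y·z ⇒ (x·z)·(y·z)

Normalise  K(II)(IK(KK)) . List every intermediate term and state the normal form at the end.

Answer: normal form = I  (in 2 steps)

Derivation:
  start: K(II)(IK(KK))
  [1] II
  [2] I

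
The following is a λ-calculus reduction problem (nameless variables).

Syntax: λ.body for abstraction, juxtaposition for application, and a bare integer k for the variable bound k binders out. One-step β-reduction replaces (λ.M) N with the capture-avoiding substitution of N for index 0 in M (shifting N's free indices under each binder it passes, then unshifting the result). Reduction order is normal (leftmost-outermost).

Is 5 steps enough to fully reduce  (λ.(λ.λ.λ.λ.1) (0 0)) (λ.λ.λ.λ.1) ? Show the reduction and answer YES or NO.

Answer: YES — reaches normal form λ.λ.λ.1 in 2 ≤ 5 steps

Reduction:
  start: (λ.(λ.λ.λ.λ.1) (0 0)) (λ.λ.λ.λ.1)
  →1  (λ.λ.λ.λ.1) ((λ.λ.λ.λ.1) (λ.λ.λ.λ.1))
  →2  λ.λ.λ.1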